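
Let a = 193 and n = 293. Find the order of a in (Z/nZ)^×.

146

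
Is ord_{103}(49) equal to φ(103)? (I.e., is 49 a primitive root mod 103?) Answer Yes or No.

No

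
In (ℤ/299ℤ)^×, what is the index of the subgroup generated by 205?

4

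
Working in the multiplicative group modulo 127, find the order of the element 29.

Since 29 ∈ (Z/127Z)^×, its order divides φ(127) = 127 − 1 = 126 = 2 · 3^2 · 7.
Divisors of 126: 1, 2, 3, 6, 7, 9, 14, 18, 21, 42, 63, 126.
Check 29^d mod 127 for each divisor in increasing order:
29^1 ≡ 29 (mod 127)
29^2 ≡ 79 (mod 127)
29^3 ≡ 5 (mod 127)
29^6 ≡ 25 (mod 127)
29^7 ≡ 90 (mod 127)
29^9 ≡ 125 (mod 127)
29^14 ≡ 99 (mod 127)
29^18 ≡ 4 (mod 127)
29^21 ≡ 20 (mod 127)
29^42 ≡ 19 (mod 127)
29^63 ≡ 126 (mod 127)
29^126 ≡ 1 (mod 127) ✓
Therefore the multiplicative order of 29 modulo 127 is 126.

126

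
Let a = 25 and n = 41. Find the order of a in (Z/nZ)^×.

Since 25 ∈ (Z/41Z)^×, its order divides φ(41) = 41 − 1 = 40 = 2^3 · 5.
Divisors of 40: 1, 2, 4, 5, 8, 10, 20, 40.
Test each divisor d:
25^1 ≡ 25 (mod 41)
25^2 ≡ 10 (mod 41)
25^4 ≡ 18 (mod 41)
25^5 ≡ 40 (mod 41)
25^8 ≡ 37 (mod 41)
25^10 ≡ 1 (mod 41) ✓
So ord_41(25) = 10.

10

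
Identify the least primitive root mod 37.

φ(37) = 37 − 1 = 36 = 2^2 · 3^2.
g is a primitive root iff g^(36/q) ≢ 1 (mod 37) for each prime q ∈ {2, 3}.
g = 2: 2^18 ≡ 36; 2^12 ≡ 26 — none is 1, so 2 is a primitive root.
So 2 is the smallest generator of (Z/37Z)^×.

2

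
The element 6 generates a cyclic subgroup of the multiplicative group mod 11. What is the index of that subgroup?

1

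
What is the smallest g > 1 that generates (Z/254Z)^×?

φ(254) = φ(2)·φ(127) = 1·126 = 126 = 2 · 3^2 · 7.
g is a primitive root iff g^(126/q) ≢ 1 (mod 254) for each prime q ∈ {2, 3, 7}.
g = 2: gcd(2, 254) = 2 > 1, not a unit — skip.
g = 3: 3^63 ≡ 253; 3^42 ≡ 107; 3^18 ≡ 131 — none is 1, so 3 is a primitive root.
So 3 is the smallest generator of (Z/254Z)^×.

3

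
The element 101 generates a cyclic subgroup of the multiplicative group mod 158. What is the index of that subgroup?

6

ord(101) | φ(158) = φ(2)·φ(79) = 1·78 = 78 = 2 · 3 · 13.
Divisors of 78: 1, 2, 3, 6, 13, 26, 39, 78.
Compute 101^d (mod 158) for the divisors d until we hit 1:
101^1 ≡ 101 (mod 158)
101^2 ≡ 89 (mod 158)
101^3 ≡ 141 (mod 158)
101^6 ≡ 131 (mod 158)
101^13 ≡ 1 (mod 158) ✓
The order of 101 is 13, so the subgroup it generates has 13 elements.
Index = |(Z/158Z)^×| / |⟨101⟩| = 78 / 13 = 6.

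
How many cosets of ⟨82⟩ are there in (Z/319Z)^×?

Since 82 ∈ (Z/319Z)^×, its order divides φ(319) = φ(11·29) = (11−1)·(29−1) = 10·28 = 280 = 2^3 · 5 · 7.
Divisors of 280: 1, 2, 4, 5, 7, 8, 10, 14, 20, 28, 35, 40, 56, 70, 140, 280.
Evaluate successive powers at the divisors of 280:
82^1 ≡ 82 (mod 319)
82^2 ≡ 25 (mod 319)
82^4 ≡ 306 (mod 319)
82^5 ≡ 210 (mod 319)
82^7 ≡ 146 (mod 319)
82^8 ≡ 169 (mod 319)
82^10 ≡ 78 (mod 319)
82^14 ≡ 262 (mod 319)
82^20 ≡ 23 (mod 319)
82^28 ≡ 59 (mod 319)
82^35 ≡ 1 (mod 319) ✓
Thus |⟨82⟩| = ord(82) = 35.
Index = |(Z/319Z)^×| / |⟨82⟩| = 280 / 35 = 8.

8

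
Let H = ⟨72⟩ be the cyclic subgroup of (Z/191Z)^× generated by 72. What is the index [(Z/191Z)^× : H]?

The order of 72 must divide φ(191) = 191 − 1 = 190 = 2 · 5 · 19.
Divisors of 190: 1, 2, 5, 10, 19, 38, 95, 190.
Check 72^d mod 191 for each divisor in increasing order:
72^1 ≡ 72
72^2 ≡ 27
72^5 ≡ 154
72^10 ≡ 32
72^19 ≡ 184
72^38 ≡ 49
72^95 ≡ 1
So ord_191(72) = 95, hence |⟨72⟩| = 95.
Index = |(Z/191Z)^×| / |⟨72⟩| = 190 / 95 = 2.

2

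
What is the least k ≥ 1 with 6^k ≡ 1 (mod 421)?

28

By Lagrange's theorem, ord_421(6) divides φ(421) = 421 − 1 = 420 = 2^2 · 3 · 5 · 7.
Divisors of 420: 1, 2, 3, 4, 5, 6, 7, 10, 12, 14, 15, 20, 21, 28, 30, 35, 42, 60, 70, 84, 105, 140, 210, 420.
Evaluate successive powers at the divisors of 420:
6^1 ≡ 6 (mod 421)
6^2 ≡ 36 (mod 421)
6^3 ≡ 216 (mod 421)
6^4 ≡ 33 (mod 421)
6^5 ≡ 198 (mod 421)
6^6 ≡ 346 (mod 421)
6^7 ≡ 392 (mod 421)
6^10 ≡ 51 (mod 421)
6^12 ≡ 152 (mod 421)
6^14 ≡ 420 (mod 421)
6^15 ≡ 415 (mod 421)
6^20 ≡ 75 (mod 421)
6^21 ≡ 29 (mod 421)
6^28 ≡ 1 (mod 421) ✓
The smallest such exponent is 28, so the order of 6 is 28.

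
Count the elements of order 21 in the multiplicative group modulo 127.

12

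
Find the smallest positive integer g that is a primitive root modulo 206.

5

φ(206) = φ(2)·φ(103) = 1·102 = 102 = 2 · 3 · 17.
Test candidates g = 2, 3, … against the prime factors q ∈ {2, 3, 17} of φ(206): g is a generator iff g^(102/q) ≢ 1 for every such q.
g = 2: gcd(2, 206) = 2 > 1, not a unit — skip.
g = 3: 3^51 ≡ 205; 3^34 ≡ 1 — hits 1, so not a primitive root.
g = 4: gcd(4, 206) = 2 > 1, not a unit — skip.
g = 5: 5^51 ≡ 205; 5^34 ≡ 159; 5^6 ≡ 175 — none is 1, so 5 is a primitive root.
So 5 is the smallest generator of (Z/206Z)^×.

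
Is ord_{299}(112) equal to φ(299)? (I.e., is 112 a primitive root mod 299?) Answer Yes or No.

299 = 13 · 23 is a product of two distinct odd primes, so (Z/299Z)^× ≅ (Z/13Z)^× × (Z/23Z)^× is not cyclic.
No primitive root modulo 299 exists; in particular 112 is not one.

No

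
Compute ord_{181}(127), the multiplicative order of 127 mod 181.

Since 127 ∈ (Z/181Z)^×, its order divides φ(181) = 181 − 1 = 180 = 2^2 · 3^2 · 5.
Divisors of 180: 1, 2, 3, 4, 5, 6, 9, 10, 12, 15, 18, 20, 30, 36, 45, 60, 90, 180.
Compute 127^d (mod 181) for the divisors d until we hit 1:
127^1 ≡ 127 (mod 181)
127^2 ≡ 20 (mod 181)
127^3 ≡ 6 (mod 181)
127^4 ≡ 38 (mod 181)
127^5 ≡ 120 (mod 181)
127^6 ≡ 36 (mod 181)
127^9 ≡ 35 (mod 181)
127^10 ≡ 101 (mod 181)
127^12 ≡ 29 (mod 181)
127^15 ≡ 174 (mod 181)
127^18 ≡ 139 (mod 181)
127^20 ≡ 65 (mod 181)
127^30 ≡ 49 (mod 181)
127^36 ≡ 135 (mod 181)
127^45 ≡ 19 (mod 181)
127^60 ≡ 48 (mod 181)
127^90 ≡ 180 (mod 181)
127^180 ≡ 1 (mod 181) ✓
So ord_181(127) = 180.

180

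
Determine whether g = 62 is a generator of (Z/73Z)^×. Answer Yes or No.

Yes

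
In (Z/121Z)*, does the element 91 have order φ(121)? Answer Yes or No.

φ(121) = φ(11^2) = 11·(11−1) = 110 = 2 · 5 · 11.
An element g generates (Z/121Z)^× iff g^(110/q) ≢ 1 (mod 121) for each prime q ∈ {2, 5, 11}.
91^55 ≡ 1 (mod 121)  [q = 2: ≡ 1 ✗]
91^22 ≡ 9 (mod 121)  [q = 5: ≢ 1 ✓]
91^10 ≡ 12 (mod 121)  [q = 11: ≢ 1 ✓]
91^55 ≡ 1 shows ord(91) | 55, strictly less than φ(121); not a primitive root.

No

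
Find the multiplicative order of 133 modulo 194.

6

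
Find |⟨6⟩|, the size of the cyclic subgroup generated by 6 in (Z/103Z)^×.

102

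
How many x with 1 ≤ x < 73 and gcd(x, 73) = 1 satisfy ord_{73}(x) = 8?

4

φ(73) = 73 − 1 = 72 = 2^3 · 3^2.
Since (Z/73Z)^× is cyclic of order 72, the number of elements of order d is φ(d) when d | 72 and 0 otherwise.
8 = 2^3 divides 72, and φ(8) = 4.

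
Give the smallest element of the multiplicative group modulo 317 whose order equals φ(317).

2

φ(317) = 317 − 1 = 316 = 2^2 · 79.
g is a primitive root iff g^(316/q) ≢ 1 (mod 317) for each prime q ∈ {2, 79}.
g = 2: 2^158 ≡ 316; 2^4 ≡ 16 — none is 1, so 2 is a primitive root.
The smallest primitive root modulo 317 is 2.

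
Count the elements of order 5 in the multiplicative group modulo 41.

4

φ(41) = 41 − 1 = 40 = 2^3 · 5.
In a cyclic group of order 40, there are φ(d) elements of order d for each divisor d of 40, and zero for non-divisors.
5 | 40, and φ(5) = 5 − 1 = 4.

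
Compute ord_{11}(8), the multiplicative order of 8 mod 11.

10

By Lagrange's theorem, ord_11(8) divides φ(11) = 11 − 1 = 10 = 2 · 5.
Divisors of 10: 1, 2, 5, 10.
Test each divisor d:
8^1 ≡ 8
8^2 ≡ 9
8^5 ≡ 10
8^10 ≡ 1
Therefore the multiplicative order of 8 modulo 11 is 10.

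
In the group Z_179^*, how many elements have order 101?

0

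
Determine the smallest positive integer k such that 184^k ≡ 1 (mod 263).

131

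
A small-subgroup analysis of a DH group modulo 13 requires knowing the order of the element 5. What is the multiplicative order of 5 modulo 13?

4

The order of 5 must divide φ(13) = 13 − 1 = 12 = 2^2 · 3.
Divisors of 12: 1, 2, 3, 4, 6, 12.
Check 5^d mod 13 for each divisor in increasing order:
5^1 ≡ 5 (mod 13)
5^2 ≡ 12 (mod 13)
5^3 ≡ 8 (mod 13)
5^4 ≡ 1 (mod 13) ✓
Hence ord(5) = 4.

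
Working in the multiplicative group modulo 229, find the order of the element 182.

228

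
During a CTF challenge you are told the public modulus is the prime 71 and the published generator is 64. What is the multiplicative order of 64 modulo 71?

35

The order of 64 must divide φ(71) = 71 − 1 = 70 = 2 · 5 · 7.
Divisors of 70: 1, 2, 5, 7, 10, 14, 35, 70.
Compute 64^d (mod 71) for the divisors d until we hit 1:
64^1 ≡ 64 (mod 71)
64^2 ≡ 49 (mod 71)
64^5 ≡ 20 (mod 71)
64^7 ≡ 57 (mod 71)
64^10 ≡ 45 (mod 71)
64^14 ≡ 54 (mod 71)
64^35 ≡ 1 (mod 71) ✓
So ord_71(64) = 35.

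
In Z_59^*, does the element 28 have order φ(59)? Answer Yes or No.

No

φ(59) = 59 − 1 = 58 = 2 · 29.
28 is a primitive root mod 59 iff 28^(φ(59)/q) ≢ 1 for every prime q | φ(59), i.e. q ∈ {2, 29}.
28^29 ≡ 1 (mod 59)  [q = 2: ≡ 1 ✗]
28^2 ≡ 17 (mod 59)  [q = 29: ≢ 1 ✓]
Since 28^29 ≡ 1, the order of 28 divides 29 < 58, so 28 is not a primitive root.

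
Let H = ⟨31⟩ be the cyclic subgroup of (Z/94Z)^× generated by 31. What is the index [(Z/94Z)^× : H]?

The order of 31 must divide φ(94) = φ(2)·φ(47) = 1·46 = 46 = 2 · 23.
Divisors of 46: 1, 2, 23, 46.
Check 31^d mod 94 for each divisor in increasing order:
31^1 ≡ 31
31^2 ≡ 21
31^23 ≡ 93
31^46 ≡ 1
So ord_94(31) = 46, hence |⟨31⟩| = 46.
[(Z/94Z)^× : ⟨31⟩] = 46/46 = 1.

1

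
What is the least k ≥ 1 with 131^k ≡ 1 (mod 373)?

372

By Lagrange's theorem, ord_373(131) divides φ(373) = 373 − 1 = 372 = 2^2 · 3 · 31.
Divisors of 372: 1, 2, 3, 4, 6, 12, 31, 62, 93, 124, 186, 372.
Test each divisor d:
131^1 ≡ 131 (mod 373)
131^2 ≡ 3 (mod 373)
131^3 ≡ 20 (mod 373)
131^4 ≡ 9 (mod 373)
131^6 ≡ 27 (mod 373)
131^12 ≡ 356 (mod 373)
131^31 ≡ 173 (mod 373)
131^62 ≡ 89 (mod 373)
131^93 ≡ 104 (mod 373)
131^124 ≡ 88 (mod 373)
131^186 ≡ 372 (mod 373)
131^372 ≡ 1 (mod 373) ✓
The smallest such exponent is 372, so the order of 131 is 372.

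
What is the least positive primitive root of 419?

2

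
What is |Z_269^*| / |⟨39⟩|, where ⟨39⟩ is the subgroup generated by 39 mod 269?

ord(39) | φ(269) = 269 − 1 = 268 = 2^2 · 67.
Divisors of 268: 1, 2, 4, 67, 134, 268.
Test each divisor d:
39^1 ≡ 39 (mod 269)
39^2 ≡ 176 (mod 269)
39^4 ≡ 41 (mod 269)
39^67 ≡ 82 (mod 269)
39^134 ≡ 268 (mod 269)
39^268 ≡ 1 (mod 269) ✓
The order of 39 is 268, so the subgroup it generates has 268 elements.
Index = |(Z/269Z)^×| / |⟨39⟩| = 268 / 268 = 1.

1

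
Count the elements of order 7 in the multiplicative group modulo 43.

6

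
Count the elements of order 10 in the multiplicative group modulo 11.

φ(11) = 11 − 1 = 10 = 2 · 5.
(Z/11Z)^× is cyclic (|G| = 10); a cyclic group of order m has exactly φ(d) elements of each order d | m, and none otherwise.
10 = 2 · 5 divides 10, and φ(10) = 4.

4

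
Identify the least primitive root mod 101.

2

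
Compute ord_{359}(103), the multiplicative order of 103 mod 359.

Since 103 ∈ (Z/359Z)^×, its order divides φ(359) = 359 − 1 = 358 = 2 · 179.
Divisors of 358: 1, 2, 179, 358.
Compute 103^d (mod 359) for the divisors d until we hit 1:
103^1 ≡ 103 (mod 359)
103^2 ≡ 198 (mod 359)
103^179 ≡ 358 (mod 359)
103^358 ≡ 1 (mod 359) ✓
The smallest such exponent is 358, so the order of 103 is 358.

358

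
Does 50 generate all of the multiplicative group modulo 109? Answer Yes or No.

Yes

φ(109) = 109 − 1 = 108 = 2^2 · 3^3.
It suffices to check that the order of 50 is not a proper divisor of 108: compute 50^(108/q) for q ∈ {2, 3}.
50^54 ≡ 108 (mod 109)  [q = 2: ≢ 1 ✓]
50^36 ≡ 45 (mod 109)  [q = 3: ≢ 1 ✓]
Every test exponent gives a nontrivial residue, hence 50 generates the full group.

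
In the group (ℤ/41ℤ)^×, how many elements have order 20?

φ(41) = 41 − 1 = 40 = 2^3 · 5.
Since (Z/41Z)^× is cyclic of order 40, the number of elements of order d is φ(d) when d | 40 and 0 otherwise.
20 = 2^2 · 5 divides 40, and φ(20) = 8.

8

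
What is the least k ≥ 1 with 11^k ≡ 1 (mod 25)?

5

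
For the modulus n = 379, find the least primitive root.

φ(379) = 379 − 1 = 378 = 2 · 3^3 · 7.
g is a primitive root iff g^(378/q) ≢ 1 (mod 379) for each prime q ∈ {2, 3, 7}.
g = 2: 2^189 ≡ 378; 2^126 ≡ 327; 2^54 ≡ 125 — none is 1, so 2 is a primitive root.
The smallest primitive root modulo 379 is 2.

2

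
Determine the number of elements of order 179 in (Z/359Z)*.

178

φ(359) = 359 − 1 = 358 = 2 · 179.
In a cyclic group of order 358, there are φ(d) elements of order d for each divisor d of 358, and zero for non-divisors.
179 | 358, and φ(179) = 179 − 1 = 178.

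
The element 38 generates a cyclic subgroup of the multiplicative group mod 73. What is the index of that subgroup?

2

ord(38) | φ(73) = 73 − 1 = 72 = 2^3 · 3^2.
Divisors of 72: 1, 2, 3, 4, 6, 8, 9, 12, 18, 24, 36, 72.
Evaluate successive powers at the divisors of 72:
38^1 ≡ 38 (mod 73)
38^2 ≡ 57 (mod 73)
38^3 ≡ 49 (mod 73)
38^4 ≡ 37 (mod 73)
38^6 ≡ 65 (mod 73)
38^8 ≡ 55 (mod 73)
38^9 ≡ 46 (mod 73)
38^12 ≡ 64 (mod 73)
38^18 ≡ 72 (mod 73)
38^24 ≡ 8 (mod 73)
38^36 ≡ 1 (mod 73) ✓
Thus |⟨38⟩| = ord(38) = 36.
Index = |(Z/73Z)^×| / |⟨38⟩| = 72 / 36 = 2.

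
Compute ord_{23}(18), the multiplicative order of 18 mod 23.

11

ord(18) | φ(23) = 23 − 1 = 22 = 2 · 11.
Divisors of 22: 1, 2, 11, 22.
Check 18^d mod 23 for each divisor in increasing order:
18^1 ≡ 18
18^2 ≡ 2
18^11 ≡ 1
So ord_23(18) = 11.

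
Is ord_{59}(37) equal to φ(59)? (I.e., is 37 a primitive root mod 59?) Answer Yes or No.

Yes

φ(59) = 59 − 1 = 58 = 2 · 29.
It suffices to check that the order of 37 is not a proper divisor of 58: compute 37^(58/q) for q ∈ {2, 29}.
37^29 ≡ 58 (mod 59)  [q = 2: ≢ 1 ✓]
37^2 ≡ 12 (mod 59)  [q = 29: ≢ 1 ✓]
Every test exponent gives a nontrivial residue, hence 37 generates the full group.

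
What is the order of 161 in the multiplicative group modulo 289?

136

The order of 161 must divide φ(289) = φ(17^2) = 17·(17−1) = 272 = 2^4 · 17.
Divisors of 272: 1, 2, 4, 8, 16, 17, 34, 68, 136, 272.
Evaluate successive powers at the divisors of 272:
161^1 ≡ 161 (mod 289)
161^2 ≡ 200 (mod 289)
161^4 ≡ 118 (mod 289)
161^8 ≡ 52 (mod 289)
161^16 ≡ 103 (mod 289)
161^17 ≡ 110 (mod 289)
161^34 ≡ 251 (mod 289)
161^68 ≡ 288 (mod 289)
161^136 ≡ 1 (mod 289) ✓
The smallest such exponent is 136, so the order of 161 is 136.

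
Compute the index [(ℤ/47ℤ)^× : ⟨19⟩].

ord(19) | φ(47) = 47 − 1 = 46 = 2 · 23.
Divisors of 46: 1, 2, 23, 46.
Compute 19^d (mod 47) for the divisors d until we hit 1:
19^1 ≡ 19 (mod 47)
19^2 ≡ 32 (mod 47)
19^23 ≡ 46 (mod 47)
19^46 ≡ 1 (mod 47) ✓
Thus |⟨19⟩| = ord(19) = 46.
Index = |(Z/47Z)^×| / |⟨19⟩| = 46 / 46 = 1.

1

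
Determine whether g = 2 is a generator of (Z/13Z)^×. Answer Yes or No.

φ(13) = 13 − 1 = 12 = 2^2 · 3.
It suffices to check that the order of 2 is not a proper divisor of 12: compute 2^(12/q) for q ∈ {2, 3}.
2^6 ≡ 12 (mod 13)  [q = 2: ≢ 1 ✓]
2^4 ≡ 3 (mod 13)  [q = 3: ≢ 1 ✓]
All checks pass, so 2 has order 12 and is a primitive root modulo 13.

Yes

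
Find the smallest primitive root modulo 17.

φ(17) = 17 − 1 = 16 = 2^4.
g is a primitive root iff g^(16/q) ≢ 1 (mod 17) for each prime q ∈ {2}.
g = 2: 2^8 ≡ 1 — hits 1, so not a primitive root.
g = 3: 3^8 ≡ 16 — none is 1, so 3 is a primitive root.
So 3 is the smallest generator of (Z/17Z)^×.

3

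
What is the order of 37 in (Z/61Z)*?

20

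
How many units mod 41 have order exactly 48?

0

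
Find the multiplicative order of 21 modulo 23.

22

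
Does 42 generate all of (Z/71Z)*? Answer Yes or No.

Yes

φ(71) = 71 − 1 = 70 = 2 · 5 · 7.
Test 42^(70/q) mod 71 for each prime factor q of 70:
42^35 ≡ 70 (mod 71)  [q = 2: ≢ 1 ✓]
42^14 ≡ 57 (mod 71)  [q = 5: ≢ 1 ✓]
42^10 ≡ 48 (mod 71)  [q = 7: ≢ 1 ✓]
None equal 1, so ord_71(42) = 70: 42 is a primitive root.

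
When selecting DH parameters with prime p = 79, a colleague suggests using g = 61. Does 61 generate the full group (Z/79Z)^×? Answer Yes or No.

φ(79) = 79 − 1 = 78 = 2 · 3 · 13.
61 is a primitive root mod 79 iff 61^(φ(79)/q) ≢ 1 for every prime q | φ(79), i.e. q ∈ {2, 3, 13}.
61^39 ≡ 78 (mod 79)  [q = 2: ≢ 1 ✓]
61^26 ≡ 1 (mod 79)  [q = 3: ≡ 1 ✗]
61^6 ≡ 38 (mod 79)  [q = 13: ≢ 1 ✓]
61^26 ≡ 1 shows ord(61) | 26, strictly less than φ(79); not a primitive root.

No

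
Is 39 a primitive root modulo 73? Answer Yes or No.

Yes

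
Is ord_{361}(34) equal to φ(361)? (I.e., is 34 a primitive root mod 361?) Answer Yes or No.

Yes

φ(361) = φ(19^2) = 19·(19−1) = 342 = 2 · 3^2 · 19.
Test 34^(342/q) mod 361 for each prime factor q of 342:
34^171 ≡ 360 (mod 361)  [q = 2: ≢ 1 ✓]
34^114 ≡ 68 (mod 361)  [q = 3: ≢ 1 ✓]
34^18 ≡ 305 (mod 361)  [q = 19: ≢ 1 ✓]
Every test exponent gives a nontrivial residue, hence 34 generates the full group.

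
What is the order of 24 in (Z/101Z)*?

25

ord(24) | φ(101) = 101 − 1 = 100 = 2^2 · 5^2.
Divisors of 100: 1, 2, 4, 5, 10, 20, 25, 50, 100.
Evaluate successive powers at the divisors of 100:
24^1 ≡ 24 (mod 101)
24^2 ≡ 71 (mod 101)
24^4 ≡ 92 (mod 101)
24^5 ≡ 87 (mod 101)
24^10 ≡ 95 (mod 101)
24^20 ≡ 36 (mod 101)
24^25 ≡ 1 (mod 101) ✓
Hence ord(24) = 25.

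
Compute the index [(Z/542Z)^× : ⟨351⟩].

ord(351) | φ(542) = φ(2)·φ(271) = 1·270 = 270 = 2 · 3^3 · 5.
Divisors of 270: 1, 2, 3, 5, 6, 9, 10, 15, 18, 27, 30, 45, 54, 90, 135, 270.
Test each divisor d:
351^1 ≡ 351 (mod 542)
351^2 ≡ 167 (mod 542)
351^3 ≡ 81 (mod 542)
351^5 ≡ 519 (mod 542)
351^6 ≡ 57 (mod 542)
351^9 ≡ 281 (mod 542)
351^10 ≡ 529 (mod 542)
351^15 ≡ 299 (mod 542)
351^18 ≡ 371 (mod 542)
351^27 ≡ 187 (mod 542)
351^30 ≡ 513 (mod 542)
351^45 ≡ 1 (mod 542) ✓
The order of 351 is 45, so the subgroup it generates has 45 elements.
[(Z/542Z)^× : ⟨351⟩] = 270/45 = 6.

6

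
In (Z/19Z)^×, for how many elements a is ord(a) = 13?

0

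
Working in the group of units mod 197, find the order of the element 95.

By Lagrange's theorem, ord_197(95) divides φ(197) = 197 − 1 = 196 = 2^2 · 7^2.
Divisors of 196: 1, 2, 4, 7, 14, 28, 49, 98, 196.
Test each divisor d:
95^1 ≡ 95 (mod 197)
95^2 ≡ 160 (mod 197)
95^4 ≡ 187 (mod 197)
95^7 ≡ 84 (mod 197)
95^14 ≡ 161 (mod 197)
95^28 ≡ 114 (mod 197)
95^49 ≡ 14 (mod 197)
95^98 ≡ 196 (mod 197)
95^196 ≡ 1 (mod 197) ✓
So ord_197(95) = 196.

196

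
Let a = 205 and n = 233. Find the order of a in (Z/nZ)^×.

116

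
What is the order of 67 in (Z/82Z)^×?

40

Since 67 ∈ (Z/82Z)^×, its order divides φ(82) = φ(2)·φ(41) = 1·40 = 40 = 2^3 · 5.
Divisors of 40: 1, 2, 4, 5, 8, 10, 20, 40.
Compute 67^d (mod 82) for the divisors d until we hit 1:
67^1 ≡ 67 (mod 82)
67^2 ≡ 61 (mod 82)
67^4 ≡ 31 (mod 82)
67^5 ≡ 27 (mod 82)
67^8 ≡ 59 (mod 82)
67^10 ≡ 73 (mod 82)
67^20 ≡ 81 (mod 82)
67^40 ≡ 1 (mod 82) ✓
Therefore the multiplicative order of 67 modulo 82 is 40.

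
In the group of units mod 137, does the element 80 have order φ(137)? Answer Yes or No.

φ(137) = 137 − 1 = 136 = 2^3 · 17.
It suffices to check that the order of 80 is not a proper divisor of 136: compute 80^(136/q) for q ∈ {2, 17}.
80^68 ≡ 136 (mod 137)  [q = 2: ≢ 1 ✓]
80^8 ≡ 59 (mod 137)  [q = 17: ≢ 1 ✓]
None equal 1, so ord_137(80) = 136: 80 is a primitive root.

Yes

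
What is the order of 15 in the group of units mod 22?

5

The order of 15 must divide φ(22) = φ(2)·φ(11) = 1·10 = 10 = 2 · 5.
Divisors of 10: 1, 2, 5, 10.
Check 15^d mod 22 for each divisor in increasing order:
15^1 ≡ 15 (mod 22)
15^2 ≡ 5 (mod 22)
15^5 ≡ 1 (mod 22) ✓
So ord_22(15) = 5.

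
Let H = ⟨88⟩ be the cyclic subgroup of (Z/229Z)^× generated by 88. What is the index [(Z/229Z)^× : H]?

3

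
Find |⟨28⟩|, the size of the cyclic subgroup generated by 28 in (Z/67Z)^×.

ord(28) | φ(67) = 67 − 1 = 66 = 2 · 3 · 11.
Divisors of 66: 1, 2, 3, 6, 11, 22, 33, 66.
Check 28^d mod 67 for each divisor in increasing order:
28^1 ≡ 28 (mod 67)
28^2 ≡ 47 (mod 67)
28^3 ≡ 43 (mod 67)
28^6 ≡ 40 (mod 67)
28^11 ≡ 38 (mod 67)
28^22 ≡ 37 (mod 67)
28^33 ≡ 66 (mod 67)
28^66 ≡ 1 (mod 67) ✓
Hence ord(28) = 66.

66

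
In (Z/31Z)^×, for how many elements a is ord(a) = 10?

4

φ(31) = 31 − 1 = 30 = 2 · 3 · 5.
Since (Z/31Z)^× is cyclic of order 30, the number of elements of order d is φ(d) when d | 30 and 0 otherwise.
10 = 2 · 5 divides 30, and φ(10) = 4.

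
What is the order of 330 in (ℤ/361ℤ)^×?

The order of 330 must divide φ(361) = φ(19^2) = 19·(19−1) = 342 = 2 · 3^2 · 19.
Divisors of 342: 1, 2, 3, 6, 9, 18, 19, 38, 57, 114, 171, 342.
Test each divisor d:
330^1 ≡ 330 (mod 361)
330^2 ≡ 239 (mod 361)
330^3 ≡ 172 (mod 361)
330^6 ≡ 343 (mod 361)
330^9 ≡ 153 (mod 361)
330^18 ≡ 305 (mod 361)
330^19 ≡ 292 (mod 361)
330^38 ≡ 68 (mod 361)
330^57 ≡ 1 (mod 361) ✓
Hence ord(330) = 57.

57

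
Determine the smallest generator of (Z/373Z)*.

2

φ(373) = 373 − 1 = 372 = 2^2 · 3 · 31.
g is a primitive root iff g^(372/q) ≢ 1 (mod 373) for each prime q ∈ {2, 3, 31}.
g = 2: 2^186 ≡ 372; 2^124 ≡ 284; 2^12 ≡ 366 — none is 1, so 2 is a primitive root.
The smallest primitive root modulo 373 is 2.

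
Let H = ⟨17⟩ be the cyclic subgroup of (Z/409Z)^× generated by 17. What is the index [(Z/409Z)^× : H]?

8

By Lagrange's theorem, ord_409(17) divides φ(409) = 409 − 1 = 408 = 2^3 · 3 · 17.
Divisors of 408: 1, 2, 3, 4, 6, 8, 12, 17, 24, 34, 51, 68, 102, 136, 204, 408.
Check 17^d mod 409 for each divisor in increasing order:
17^1 ≡ 17
17^2 ≡ 289
17^3 ≡ 5
17^4 ≡ 85
17^6 ≡ 25
17^8 ≡ 272
17^12 ≡ 216
17^17 ≡ 53
17^24 ≡ 30
17^34 ≡ 355
17^51 ≡ 1
So ord_409(17) = 51, hence |⟨17⟩| = 51.
The index is φ(409) / ord(17) = 408 / 51 = 8.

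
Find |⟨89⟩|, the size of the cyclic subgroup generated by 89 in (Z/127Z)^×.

The order of 89 must divide φ(127) = 127 − 1 = 126 = 2 · 3^2 · 7.
Divisors of 126: 1, 2, 3, 6, 7, 9, 14, 18, 21, 42, 63, 126.
Check 89^d mod 127 for each divisor in increasing order:
89^1 ≡ 89 (mod 127)
89^2 ≡ 47 (mod 127)
89^3 ≡ 119 (mod 127)
89^6 ≡ 64 (mod 127)
89^7 ≡ 108 (mod 127)
89^9 ≡ 123 (mod 127)
89^14 ≡ 107 (mod 127)
89^18 ≡ 16 (mod 127)
89^21 ≡ 126 (mod 127)
89^42 ≡ 1 (mod 127) ✓
So ord_127(89) = 42.

42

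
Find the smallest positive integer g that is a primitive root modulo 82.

φ(82) = φ(2)·φ(41) = 1·40 = 40 = 2^3 · 5.
Test candidates g = 2, 3, … against the prime factors q ∈ {2, 5} of φ(82): g is a generator iff g^(40/q) ≢ 1 for every such q.
g = 2: gcd(2, 82) = 2 > 1, not a unit — skip.
g = 3: 3^20 ≡ 81; 3^8 ≡ 1 — hits 1, so not a primitive root.
g = 4: gcd(4, 82) = 2 > 1, not a unit — skip.
g = 5: 5^20 ≡ 1 — hits 1, so not a primitive root.
g = 6: gcd(6, 82) = 2 > 1, not a unit — skip.
g = 7: 7^20 ≡ 81; 7^8 ≡ 37 — none is 1, so 7 is a primitive root.
So 7 is the smallest generator of (Z/82Z)^×.

7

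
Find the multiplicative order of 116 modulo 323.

144

Since 116 ∈ (Z/323Z)^×, its order divides φ(323) = φ(17·19) = (17−1)·(19−1) = 16·18 = 288 = 2^5 · 3^2.
Divisors of 288: 1, 2, 3, 4, 6, 8, 9, 12, 16, 18, 24, 32, 36, 48, 72, 96, 144, 288.
Check 116^d mod 323 for each divisor in increasing order:
116^1 ≡ 116
116^2 ≡ 213
116^3 ≡ 160
116^4 ≡ 149
116^6 ≡ 83
116^8 ≡ 237
116^9 ≡ 37
116^12 ≡ 106
116^16 ≡ 290
116^18 ≡ 77
116^24 ≡ 254
116^32 ≡ 120
116^36 ≡ 115
116^48 ≡ 239
116^72 ≡ 305
116^96 ≡ 273
116^144 ≡ 1
Therefore the multiplicative order of 116 modulo 323 is 144.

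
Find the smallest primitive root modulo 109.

6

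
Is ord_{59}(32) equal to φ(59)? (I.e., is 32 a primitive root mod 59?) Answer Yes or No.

Yes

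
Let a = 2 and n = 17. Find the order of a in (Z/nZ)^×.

8

ord(2) | φ(17) = 17 − 1 = 16 = 2^4.
Divisors of 16: 1, 2, 4, 8, 16.
Evaluate successive powers at the divisors of 16:
2^1 ≡ 2 (mod 17)
2^2 ≡ 4 (mod 17)
2^4 ≡ 16 (mod 17)
2^8 ≡ 1 (mod 17) ✓
Therefore the multiplicative order of 2 modulo 17 is 8.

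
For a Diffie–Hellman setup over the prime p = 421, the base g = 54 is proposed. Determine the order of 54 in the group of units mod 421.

By Lagrange's theorem, ord_421(54) divides φ(421) = 421 − 1 = 420 = 2^2 · 3 · 5 · 7.
Divisors of 420: 1, 2, 3, 4, 5, 6, 7, 10, 12, 14, 15, 20, 21, 28, 30, 35, 42, 60, 70, 84, 105, 140, 210, 420.
Compute 54^d (mod 421) for the divisors d until we hit 1:
54^1 ≡ 54
54^2 ≡ 390
54^3 ≡ 10
54^4 ≡ 119
54^5 ≡ 111
54^6 ≡ 100
54^7 ≡ 348
54^10 ≡ 112
54^12 ≡ 317
54^14 ≡ 277
54^15 ≡ 223
54^20 ≡ 335
54^21 ≡ 408
54^28 ≡ 107
54^30 ≡ 51
54^35 ≡ 188
54^42 ≡ 169
54^60 ≡ 75
54^70 ≡ 401
54^84 ≡ 354
54^105 ≡ 29
54^140 ≡ 400
54^210 ≡ 420
54^420 ≡ 1
So ord_421(54) = 420.

420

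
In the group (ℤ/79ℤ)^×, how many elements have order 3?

φ(79) = 79 − 1 = 78 = 2 · 3 · 13.
Since (Z/79Z)^× is cyclic of order 78, the number of elements of order d is φ(d) when d | 78 and 0 otherwise.
3 | 78, and φ(3) = 3 − 1 = 2.

2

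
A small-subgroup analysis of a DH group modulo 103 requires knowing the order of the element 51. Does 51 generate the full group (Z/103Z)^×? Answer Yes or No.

φ(103) = 103 − 1 = 102 = 2 · 3 · 17.
It suffices to check that the order of 51 is not a proper divisor of 102: compute 51^(102/q) for q ∈ {2, 3, 17}.
51^51 ≡ 102 (mod 103)  [q = 2: ≢ 1 ✓]
51^34 ≡ 56 (mod 103)  [q = 3: ≢ 1 ✓]
51^6 ≡ 66 (mod 103)  [q = 17: ≢ 1 ✓]
Every test exponent gives a nontrivial residue, hence 51 generates the full group.

Yes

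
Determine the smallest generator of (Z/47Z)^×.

φ(47) = 47 − 1 = 46 = 2 · 23.
g is a primitive root iff g^(46/q) ≢ 1 (mod 47) for each prime q ∈ {2, 23}.
g = 2: 2^23 ≡ 1 — hits 1, so not a primitive root.
g = 3: 3^23 ≡ 1 — hits 1, so not a primitive root.
g = 4: 4^23 ≡ 1 — hits 1, so not a primitive root.
g = 5: 5^23 ≡ 46; 5^2 ≡ 25 — none is 1, so 5 is a primitive root.
Hence the least primitive root of 47 is 5.

5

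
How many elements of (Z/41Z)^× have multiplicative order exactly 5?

φ(41) = 41 − 1 = 40 = 2^3 · 5.
(Z/41Z)^× is cyclic (|G| = 40); a cyclic group of order m has exactly φ(d) elements of each order d | m, and none otherwise.
5 | 40, and φ(5) = 5 − 1 = 4.

4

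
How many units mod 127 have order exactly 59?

0

φ(127) = 127 − 1 = 126 = 2 · 3^2 · 7.
Since (Z/127Z)^× is cyclic of order 126, the number of elements of order d is φ(d) when d | 126 and 0 otherwise.
Here 126 is not a multiple of 59, so there are no elements of order 59.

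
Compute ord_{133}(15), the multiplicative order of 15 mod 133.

Since 15 ∈ (Z/133Z)^×, its order divides φ(133) = φ(7·19) = (7−1)·(19−1) = 6·18 = 108 = 2^2 · 3^3.
Divisors of 108: 1, 2, 3, 4, 6, 9, 12, 18, 27, 36, 54, 108.
Check 15^d mod 133 for each divisor in increasing order:
15^1 ≡ 15 (mod 133)
15^2 ≡ 92 (mod 133)
15^3 ≡ 50 (mod 133)
15^4 ≡ 85 (mod 133)
15^6 ≡ 106 (mod 133)
15^9 ≡ 113 (mod 133)
15^12 ≡ 64 (mod 133)
15^18 ≡ 1 (mod 133) ✓
Hence ord(15) = 18.

18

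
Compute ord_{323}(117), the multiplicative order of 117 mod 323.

72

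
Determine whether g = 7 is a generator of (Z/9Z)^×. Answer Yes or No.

φ(9) = φ(3^2) = 3·(3−1) = 6 = 2 · 3.
7 is a primitive root mod 9 iff 7^(φ(9)/q) ≢ 1 for every prime q | φ(9), i.e. q ∈ {2, 3}.
7^3 ≡ 1 (mod 9)  [q = 2: ≡ 1 ✗]
7^2 ≡ 4 (mod 9)  [q = 3: ≢ 1 ✓]
Since 7^3 ≡ 1, the order of 7 divides 3 < 6, so 7 is not a primitive root.

No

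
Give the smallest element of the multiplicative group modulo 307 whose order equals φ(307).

φ(307) = 307 − 1 = 306 = 2 · 3^2 · 17.
g is a primitive root iff g^(306/q) ≢ 1 (mod 307) for each prime q ∈ {2, 3, 17}.
g = 2: 2^153 ≡ 306; 2^102 ≡ 1 — hits 1, so not a primitive root.
g = 3: 3^153 ≡ 306; 3^102 ≡ 1 — hits 1, so not a primitive root.
g = 4: 4^153 ≡ 1 — hits 1, so not a primitive root.
g = 5: 5^153 ≡ 306; 5^102 ≡ 289; 5^18 ≡ 81 — none is 1, so 5 is a primitive root.
Hence the least primitive root of 307 is 5.

5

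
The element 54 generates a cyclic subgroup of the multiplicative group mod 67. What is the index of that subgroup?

2

The order of 54 must divide φ(67) = 67 − 1 = 66 = 2 · 3 · 11.
Divisors of 66: 1, 2, 3, 6, 11, 22, 33, 66.
Evaluate successive powers at the divisors of 66:
54^1 ≡ 54 (mod 67)
54^2 ≡ 35 (mod 67)
54^3 ≡ 14 (mod 67)
54^6 ≡ 62 (mod 67)
54^11 ≡ 29 (mod 67)
54^22 ≡ 37 (mod 67)
54^33 ≡ 1 (mod 67) ✓
Thus |⟨54⟩| = ord(54) = 33.
Index = |(Z/67Z)^×| / |⟨54⟩| = 66 / 33 = 2.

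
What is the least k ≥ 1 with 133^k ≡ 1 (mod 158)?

By Lagrange's theorem, ord_158(133) divides φ(158) = φ(2)·φ(79) = 1·78 = 78 = 2 · 3 · 13.
Divisors of 78: 1, 2, 3, 6, 13, 26, 39, 78.
Test each divisor d:
133^1 ≡ 133 (mod 158)
133^2 ≡ 151 (mod 158)
133^3 ≡ 17 (mod 158)
133^6 ≡ 131 (mod 158)
133^13 ≡ 103 (mod 158)
133^26 ≡ 23 (mod 158)
133^39 ≡ 157 (mod 158)
133^78 ≡ 1 (mod 158) ✓
The smallest such exponent is 78, so the order of 133 is 78.

78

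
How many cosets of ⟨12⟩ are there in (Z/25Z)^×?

1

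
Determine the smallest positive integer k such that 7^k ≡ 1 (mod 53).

26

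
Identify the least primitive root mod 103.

φ(103) = 103 − 1 = 102 = 2 · 3 · 17.
Test candidates g = 2, 3, … against the prime factors q ∈ {2, 3, 17} of φ(103): g is a generator iff g^(102/q) ≢ 1 for every such q.
g = 2: 2^51 ≡ 1 — hits 1, so not a primitive root.
g = 3: 3^51 ≡ 102; 3^34 ≡ 1 — hits 1, so not a primitive root.
g = 4: 4^51 ≡ 1 — hits 1, so not a primitive root.
g = 5: 5^51 ≡ 102; 5^34 ≡ 56; 5^6 ≡ 72 — none is 1, so 5 is a primitive root.
Hence the least primitive root of 103 is 5.

5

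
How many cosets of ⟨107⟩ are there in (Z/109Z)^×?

3

ord(107) | φ(109) = 109 − 1 = 108 = 2^2 · 3^3.
Divisors of 108: 1, 2, 3, 4, 6, 9, 12, 18, 27, 36, 54, 108.
Evaluate successive powers at the divisors of 108:
107^1 ≡ 107 (mod 109)
107^2 ≡ 4 (mod 109)
107^3 ≡ 101 (mod 109)
107^4 ≡ 16 (mod 109)
107^6 ≡ 64 (mod 109)
107^9 ≡ 33 (mod 109)
107^12 ≡ 63 (mod 109)
107^18 ≡ 108 (mod 109)
107^27 ≡ 76 (mod 109)
107^36 ≡ 1 (mod 109) ✓
Thus |⟨107⟩| = ord(107) = 36.
Index = |(Z/109Z)^×| / |⟨107⟩| = 108 / 36 = 3.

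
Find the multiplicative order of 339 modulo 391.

22

ord(339) | φ(391) = φ(17·23) = (17−1)·(23−1) = 16·22 = 352 = 2^5 · 11.
Divisors of 352: 1, 2, 4, 8, 11, 16, 22, 32, 44, 88, 176, 352.
Evaluate successive powers at the divisors of 352:
339^1 ≡ 339 (mod 391)
339^2 ≡ 358 (mod 391)
339^4 ≡ 307 (mod 391)
339^8 ≡ 18 (mod 391)
339^11 ≡ 390 (mod 391)
339^16 ≡ 324 (mod 391)
339^22 ≡ 1 (mod 391) ✓
The smallest such exponent is 22, so the order of 339 is 22.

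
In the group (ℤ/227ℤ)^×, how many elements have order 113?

φ(227) = 227 − 1 = 226 = 2 · 113.
(Z/227Z)^× is cyclic (|G| = 226); a cyclic group of order m has exactly φ(d) elements of each order d | m, and none otherwise.
113 | 226, and φ(113) = 113 − 1 = 112.

112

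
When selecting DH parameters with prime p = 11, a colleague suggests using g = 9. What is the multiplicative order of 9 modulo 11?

5

Since 9 ∈ (Z/11Z)^×, its order divides φ(11) = 11 − 1 = 10 = 2 · 5.
Divisors of 10: 1, 2, 5, 10.
Check 9^d mod 11 for each divisor in increasing order:
9^1 ≡ 9 (mod 11)
9^2 ≡ 4 (mod 11)
9^5 ≡ 1 (mod 11) ✓
Therefore the multiplicative order of 9 modulo 11 is 5.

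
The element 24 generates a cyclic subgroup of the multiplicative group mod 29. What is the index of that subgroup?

4

ord(24) | φ(29) = 29 − 1 = 28 = 2^2 · 7.
Divisors of 28: 1, 2, 4, 7, 14, 28.
Check 24^d mod 29 for each divisor in increasing order:
24^1 ≡ 24 (mod 29)
24^2 ≡ 25 (mod 29)
24^4 ≡ 16 (mod 29)
24^7 ≡ 1 (mod 29) ✓
So ord_29(24) = 7, hence |⟨24⟩| = 7.
[(Z/29Z)^× : ⟨24⟩] = 28/7 = 4.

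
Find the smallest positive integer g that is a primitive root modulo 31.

3

φ(31) = 31 − 1 = 30 = 2 · 3 · 5.
Test candidates g = 2, 3, … against the prime factors q ∈ {2, 3, 5} of φ(31): g is a generator iff g^(30/q) ≢ 1 for every such q.
g = 2: 2^15 ≡ 1 — hits 1, so not a primitive root.
g = 3: 3^15 ≡ 30; 3^10 ≡ 25; 3^6 ≡ 16 — none is 1, so 3 is a primitive root.
Hence the least primitive root of 31 is 3.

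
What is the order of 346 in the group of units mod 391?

The order of 346 must divide φ(391) = φ(17·23) = (17−1)·(23−1) = 16·22 = 352 = 2^5 · 11.
Divisors of 352: 1, 2, 4, 8, 11, 16, 22, 32, 44, 88, 176, 352.
Evaluate successive powers at the divisors of 352:
346^1 ≡ 346
346^2 ≡ 70
346^4 ≡ 208
346^8 ≡ 254
346^11 ≡ 277
346^16 ≡ 1
So ord_391(346) = 16.

16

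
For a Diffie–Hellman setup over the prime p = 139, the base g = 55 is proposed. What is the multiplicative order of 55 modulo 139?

23

The order of 55 must divide φ(139) = 139 − 1 = 138 = 2 · 3 · 23.
Divisors of 138: 1, 2, 3, 6, 23, 46, 69, 138.
Compute 55^d (mod 139) for the divisors d until we hit 1:
55^1 ≡ 55 (mod 139)
55^2 ≡ 106 (mod 139)
55^3 ≡ 131 (mod 139)
55^6 ≡ 64 (mod 139)
55^23 ≡ 1 (mod 139) ✓
The smallest such exponent is 23, so the order of 55 is 23.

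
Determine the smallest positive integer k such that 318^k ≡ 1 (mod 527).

80

By Lagrange's theorem, ord_527(318) divides φ(527) = φ(17·31) = (17−1)·(31−1) = 16·30 = 480 = 2^5 · 3 · 5.
Divisors of 480: 1, 2, 3, 4, 5, 6, 8, 10, 12, 15, 16, 20, 24, 30, 32, 40, 48, 60, 80, 96, 120, 160, 240, 480.
Test each divisor d:
318^1 ≡ 318 (mod 527)
318^2 ≡ 467 (mod 527)
318^3 ≡ 419 (mod 527)
318^4 ≡ 438 (mod 527)
318^5 ≡ 156 (mod 527)
318^6 ≡ 70 (mod 527)
318^8 ≡ 16 (mod 527)
318^10 ≡ 94 (mod 527)
318^12 ≡ 157 (mod 527)
318^15 ≡ 435 (mod 527)
318^16 ≡ 256 (mod 527)
318^20 ≡ 404 (mod 527)
318^24 ≡ 407 (mod 527)
318^30 ≡ 32 (mod 527)
318^32 ≡ 188 (mod 527)
318^40 ≡ 373 (mod 527)
318^48 ≡ 171 (mod 527)
318^60 ≡ 497 (mod 527)
318^80 ≡ 1 (mod 527) ✓
Hence ord(318) = 80.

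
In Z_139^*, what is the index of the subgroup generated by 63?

6

The order of 63 must divide φ(139) = 139 − 1 = 138 = 2 · 3 · 23.
Divisors of 138: 1, 2, 3, 6, 23, 46, 69, 138.
Check 63^d mod 139 for each divisor in increasing order:
63^1 ≡ 63
63^2 ≡ 77
63^3 ≡ 125
63^6 ≡ 57
63^23 ≡ 1
Thus |⟨63⟩| = ord(63) = 23.
[(Z/139Z)^× : ⟨63⟩] = 138/23 = 6.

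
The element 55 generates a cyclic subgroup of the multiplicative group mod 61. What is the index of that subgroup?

1

By Lagrange's theorem, ord_61(55) divides φ(61) = 61 − 1 = 60 = 2^2 · 3 · 5.
Divisors of 60: 1, 2, 3, 4, 5, 6, 10, 12, 15, 20, 30, 60.
Check 55^d mod 61 for each divisor in increasing order:
55^1 ≡ 55
55^2 ≡ 36
55^3 ≡ 28
55^4 ≡ 15
55^5 ≡ 32
55^6 ≡ 52
55^10 ≡ 48
55^12 ≡ 20
55^15 ≡ 11
55^20 ≡ 47
55^30 ≡ 60
55^60 ≡ 1
So ord_61(55) = 60, hence |⟨55⟩| = 60.
[(Z/61Z)^× : ⟨55⟩] = 60/60 = 1.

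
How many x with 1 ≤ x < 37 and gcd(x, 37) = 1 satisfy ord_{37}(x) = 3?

φ(37) = 37 − 1 = 36 = 2^2 · 3^2.
Since (Z/37Z)^× is cyclic of order 36, the number of elements of order d is φ(d) when d | 36 and 0 otherwise.
3 | 36, and φ(3) = 3 − 1 = 2.

2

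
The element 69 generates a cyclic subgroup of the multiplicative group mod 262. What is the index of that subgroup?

5

Since 69 ∈ (Z/262Z)^×, its order divides φ(262) = φ(2)·φ(131) = 1·130 = 130 = 2 · 5 · 13.
Divisors of 130: 1, 2, 5, 10, 13, 26, 65, 130.
Compute 69^d (mod 262) for the divisors d until we hit 1:
69^1 ≡ 69 (mod 262)
69^2 ≡ 45 (mod 262)
69^5 ≡ 79 (mod 262)
69^10 ≡ 215 (mod 262)
69^13 ≡ 261 (mod 262)
69^26 ≡ 1 (mod 262) ✓
Thus |⟨69⟩| = ord(69) = 26.
Index = |(Z/262Z)^×| / |⟨69⟩| = 130 / 26 = 5.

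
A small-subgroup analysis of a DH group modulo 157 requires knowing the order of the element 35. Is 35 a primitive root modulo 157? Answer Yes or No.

No

φ(157) = 157 − 1 = 156 = 2^2 · 3 · 13.
An element g generates (Z/157Z)^× iff g^(156/q) ≢ 1 (mod 157) for each prime q ∈ {2, 3, 13}.
35^78 ≡ 1 (mod 157)  [q = 2: ≡ 1 ✗]
35^52 ≡ 12 (mod 157)  [q = 3: ≢ 1 ✓]
35^12 ≡ 108 (mod 157)  [q = 13: ≢ 1 ✓]
35^78 ≡ 1 shows ord(35) | 78, strictly less than φ(157); not a primitive root.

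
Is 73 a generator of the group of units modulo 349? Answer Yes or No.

No

φ(349) = 349 − 1 = 348 = 2^2 · 3 · 29.
An element g generates (Z/349Z)^× iff g^(348/q) ≢ 1 (mod 349) for each prime q ∈ {2, 3, 29}.
73^174 ≡ 1 (mod 349)  [q = 2: ≡ 1 ✗]
73^116 ≡ 122 (mod 349)  [q = 3: ≢ 1 ✓]
73^12 ≡ 249 (mod 349)  [q = 29: ≢ 1 ✓]
The check at q = 2 fails, so 73 generates a proper subgroup.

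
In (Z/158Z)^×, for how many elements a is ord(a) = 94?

0

φ(158) = φ(2)·φ(79) = 1·78 = 78 = 2 · 3 · 13.
In a cyclic group of order 78, there are φ(d) elements of order d for each divisor d of 78, and zero for non-divisors.
Since 94 ∤ 78, the count is 0.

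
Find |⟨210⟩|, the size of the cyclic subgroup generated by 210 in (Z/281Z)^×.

By Lagrange's theorem, ord_281(210) divides φ(281) = 281 − 1 = 280 = 2^3 · 5 · 7.
Divisors of 280: 1, 2, 4, 5, 7, 8, 10, 14, 20, 28, 35, 40, 56, 70, 140, 280.
Test each divisor d:
210^1 ≡ 210 (mod 281)
210^2 ≡ 264 (mod 281)
210^4 ≡ 8 (mod 281)
210^5 ≡ 275 (mod 281)
210^7 ≡ 102 (mod 281)
210^8 ≡ 64 (mod 281)
210^10 ≡ 36 (mod 281)
210^14 ≡ 7 (mod 281)
210^20 ≡ 172 (mod 281)
210^28 ≡ 49 (mod 281)
210^35 ≡ 221 (mod 281)
210^40 ≡ 79 (mod 281)
210^56 ≡ 153 (mod 281)
210^70 ≡ 228 (mod 281)
210^140 ≡ 280 (mod 281)
210^280 ≡ 1 (mod 281) ✓
Therefore the multiplicative order of 210 modulo 281 is 280.

280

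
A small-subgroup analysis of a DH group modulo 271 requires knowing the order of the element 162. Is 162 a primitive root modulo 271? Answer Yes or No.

No

φ(271) = 271 − 1 = 270 = 2 · 3^3 · 5.
Test 162^(270/q) mod 271 for each prime factor q of 270:
162^135 ≡ 1 (mod 271)  [q = 2: ≡ 1 ✗]
162^90 ≡ 242 (mod 271)  [q = 3: ≢ 1 ✓]
162^54 ≡ 100 (mod 271)  [q = 5: ≢ 1 ✓]
Since 162^135 ≡ 1, the order of 162 divides 135 < 270, so 162 is not a primitive root.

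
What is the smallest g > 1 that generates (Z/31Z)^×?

φ(31) = 31 − 1 = 30 = 2 · 3 · 5.
g is a primitive root iff g^(30/q) ≢ 1 (mod 31) for each prime q ∈ {2, 3, 5}.
g = 2: 2^15 ≡ 1 — hits 1, so not a primitive root.
g = 3: 3^15 ≡ 30; 3^10 ≡ 25; 3^6 ≡ 16 — none is 1, so 3 is a primitive root.
The smallest primitive root modulo 31 is 3.

3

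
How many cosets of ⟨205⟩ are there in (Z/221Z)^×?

32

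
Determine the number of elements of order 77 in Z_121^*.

0

φ(121) = φ(11^2) = 11·(11−1) = 110 = 2 · 5 · 11.
Since (Z/121Z)^× is cyclic of order 110, the number of elements of order d is φ(d) when d | 110 and 0 otherwise.
Since 77 ∤ 110, the count is 0.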